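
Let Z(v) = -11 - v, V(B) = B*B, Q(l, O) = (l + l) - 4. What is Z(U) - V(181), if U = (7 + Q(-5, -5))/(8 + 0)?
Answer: -262169/8 ≈ -32771.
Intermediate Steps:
Q(l, O) = -4 + 2*l (Q(l, O) = 2*l - 4 = -4 + 2*l)
V(B) = B²
U = -7/8 (U = (7 + (-4 + 2*(-5)))/(8 + 0) = (7 + (-4 - 10))/8 = (7 - 14)/8 = (⅛)*(-7) = -7/8 ≈ -0.87500)
Z(U) - V(181) = (-11 - 1*(-7/8)) - 1*181² = (-11 + 7/8) - 1*32761 = -81/8 - 32761 = -262169/8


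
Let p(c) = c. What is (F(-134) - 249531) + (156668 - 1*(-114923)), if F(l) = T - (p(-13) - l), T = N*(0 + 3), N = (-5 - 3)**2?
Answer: 22131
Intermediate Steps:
N = 64 (N = (-8)**2 = 64)
T = 192 (T = 64*(0 + 3) = 64*3 = 192)
F(l) = 205 + l (F(l) = 192 - (-13 - l) = 192 + (13 + l) = 205 + l)
(F(-134) - 249531) + (156668 - 1*(-114923)) = ((205 - 134) - 249531) + (156668 - 1*(-114923)) = (71 - 249531) + (156668 + 114923) = -249460 + 271591 = 22131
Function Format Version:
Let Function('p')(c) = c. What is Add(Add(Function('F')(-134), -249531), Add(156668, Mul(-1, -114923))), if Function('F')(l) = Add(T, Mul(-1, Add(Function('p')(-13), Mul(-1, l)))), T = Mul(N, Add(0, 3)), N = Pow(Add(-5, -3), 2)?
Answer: 22131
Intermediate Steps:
N = 64 (N = Pow(-8, 2) = 64)
T = 192 (T = Mul(64, Add(0, 3)) = Mul(64, 3) = 192)
Function('F')(l) = Add(205, l) (Function('F')(l) = Add(192, Mul(-1, Add(-13, Mul(-1, l)))) = Add(192, Add(13, l)) = Add(205, l))
Add(Add(Function('F')(-134), -249531), Add(156668, Mul(-1, -114923))) = Add(Add(Add(205, -134), -249531), Add(156668, Mul(-1, -114923))) = Add(Add(71, -249531), Add(156668, 114923)) = Add(-249460, 271591) = 22131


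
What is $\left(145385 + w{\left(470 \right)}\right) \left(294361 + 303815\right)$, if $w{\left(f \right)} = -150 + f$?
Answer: $87157234080$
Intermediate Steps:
$\left(145385 + w{\left(470 \right)}\right) \left(294361 + 303815\right) = \left(145385 + \left(-150 + 470\right)\right) \left(294361 + 303815\right) = \left(145385 + 320\right) 598176 = 145705 \cdot 598176 = 87157234080$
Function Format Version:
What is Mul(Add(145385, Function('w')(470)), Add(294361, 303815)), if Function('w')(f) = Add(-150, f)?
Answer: 87157234080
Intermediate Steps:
Mul(Add(145385, Function('w')(470)), Add(294361, 303815)) = Mul(Add(145385, Add(-150, 470)), Add(294361, 303815)) = Mul(Add(145385, 320), 598176) = Mul(145705, 598176) = 87157234080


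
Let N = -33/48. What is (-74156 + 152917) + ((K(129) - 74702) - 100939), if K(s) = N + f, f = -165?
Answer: -1552731/16 ≈ -97046.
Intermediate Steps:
N = -11/16 (N = -33*1/48 = -11/16 ≈ -0.68750)
K(s) = -2651/16 (K(s) = -11/16 - 165 = -2651/16)
(-74156 + 152917) + ((K(129) - 74702) - 100939) = (-74156 + 152917) + ((-2651/16 - 74702) - 100939) = 78761 + (-1197883/16 - 100939) = 78761 - 2812907/16 = -1552731/16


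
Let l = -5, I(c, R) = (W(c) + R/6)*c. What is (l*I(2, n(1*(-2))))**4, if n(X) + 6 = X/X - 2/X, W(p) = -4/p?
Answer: 40960000/81 ≈ 5.0568e+5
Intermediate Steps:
n(X) = -5 - 2/X (n(X) = -6 + (X/X - 2/X) = -6 + (1 - 2/X) = -5 - 2/X)
I(c, R) = c*(-4/c + R/6) (I(c, R) = (-4/c + R/6)*c = c*(-4/c + R/6))
(l*I(2, n(1*(-2))))**4 = (-5*(-4 + (1/6)*(-5 - 2/(1*(-2)))*2))**4 = (-5*(-4 + (1/6)*(-5 - 2/(-2))*2))**4 = (-5*(-4 + (1/6)*(-5 - 2*(-1/2))*2))**4 = (-5*(-4 + (1/6)*(-5 + 1)*2))**4 = (-5*(-4 + (1/6)*(-4)*2))**4 = (-5*(-4 - 4/3))**4 = (-5*(-16/3))**4 = (80/3)**4 = 40960000/81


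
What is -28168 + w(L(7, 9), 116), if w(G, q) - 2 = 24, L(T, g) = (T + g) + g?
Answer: -28142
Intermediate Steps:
L(T, g) = T + 2*g
w(G, q) = 26 (w(G, q) = 2 + 24 = 26)
-28168 + w(L(7, 9), 116) = -28168 + 26 = -28142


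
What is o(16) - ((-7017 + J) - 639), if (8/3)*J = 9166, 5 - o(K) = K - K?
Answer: 16895/4 ≈ 4223.8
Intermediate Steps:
o(K) = 5 (o(K) = 5 - (K - K) = 5 - 1*0 = 5 + 0 = 5)
J = 13749/4 (J = (3/8)*9166 = 13749/4 ≈ 3437.3)
o(16) - ((-7017 + J) - 639) = 5 - ((-7017 + 13749/4) - 639) = 5 - (-14319/4 - 639) = 5 - 1*(-16875/4) = 5 + 16875/4 = 16895/4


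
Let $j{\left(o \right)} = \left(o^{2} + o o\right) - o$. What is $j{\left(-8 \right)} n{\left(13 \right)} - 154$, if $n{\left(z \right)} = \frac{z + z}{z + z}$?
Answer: $-18$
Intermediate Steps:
$j{\left(o \right)} = - o + 2 o^{2}$ ($j{\left(o \right)} = \left(o^{2} + o^{2}\right) - o = 2 o^{2} - o = - o + 2 o^{2}$)
$n{\left(z \right)} = 1$ ($n{\left(z \right)} = \frac{2 z}{2 z} = 2 z \frac{1}{2 z} = 1$)
$j{\left(-8 \right)} n{\left(13 \right)} - 154 = - 8 \left(-1 + 2 \left(-8\right)\right) 1 - 154 = - 8 \left(-1 - 16\right) 1 - 154 = \left(-8\right) \left(-17\right) 1 - 154 = 136 \cdot 1 - 154 = 136 - 154 = -18$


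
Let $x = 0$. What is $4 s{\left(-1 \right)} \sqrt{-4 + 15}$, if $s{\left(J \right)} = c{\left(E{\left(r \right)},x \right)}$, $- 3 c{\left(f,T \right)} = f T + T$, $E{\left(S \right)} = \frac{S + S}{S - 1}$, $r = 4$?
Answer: $0$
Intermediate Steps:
$E{\left(S \right)} = \frac{2 S}{-1 + S}$
$c{\left(f,T \right)} = - \frac{T}{3} - \frac{T f}{3}$ ($c{\left(f,T \right)} = - \frac{f T + T}{3} = - \frac{T f + T}{3} = - \frac{T + T f}{3} = - \frac{T}{3} - \frac{T f}{3}$)
$s{\left(J \right)} = 0$ ($s{\left(J \right)} = \left(- \frac{1}{3}\right) 0 \left(1 + 2 \cdot 4 \frac{1}{-1 + 4}\right) = \left(- \frac{1}{3}\right) 0 \left(1 + 2 \cdot 4 \cdot \frac{1}{3}\right) = \left(- \frac{1}{3}\right) 0 \left(1 + \frac{8}{3}\right) = \left(- \frac{1}{3}\right) 0 \cdot \frac{11}{3} = 0$)
$4 s{\left(-1 \right)} \sqrt{-4 + 15} = 4 \cdot 0 \sqrt{-4 + 15} = 0 \sqrt{11} = 0$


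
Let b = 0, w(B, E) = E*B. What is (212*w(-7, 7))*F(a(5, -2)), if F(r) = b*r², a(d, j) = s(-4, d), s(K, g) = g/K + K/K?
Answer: 0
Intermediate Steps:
w(B, E) = B*E
s(K, g) = 1 + g/K (s(K, g) = g/K + 1 = 1 + g/K)
a(d, j) = 1 - d/4 (a(d, j) = (-4 + d)/(-4) = -(-4 + d)/4 = 1 - d/4)
F(r) = 0 (F(r) = 0*r² = 0)
(212*w(-7, 7))*F(a(5, -2)) = (212*(-7*7))*0 = (212*(-49))*0 = -10388*0 = 0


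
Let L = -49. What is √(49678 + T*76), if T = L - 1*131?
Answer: √35998 ≈ 189.73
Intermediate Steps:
T = -180 (T = -49 - 1*131 = -49 - 131 = -180)
√(49678 + T*76) = √(49678 - 180*76) = √(49678 - 13680) = √35998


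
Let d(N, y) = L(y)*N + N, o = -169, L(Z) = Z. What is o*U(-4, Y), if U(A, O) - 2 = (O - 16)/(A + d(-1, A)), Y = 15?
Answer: -507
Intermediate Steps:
d(N, y) = N + N*y (d(N, y) = y*N + N = N*y + N = N + N*y)
U(A, O) = 18 - O (U(A, O) = 2 + (O - 16)/(A - (1 + A)) = 2 + (-16 + O)/(A + (-1 - A)) = 2 + (-16 + O)/(-1) = 2 + (-16 + O)*(-1) = 2 + (16 - O) = 18 - O)
o*U(-4, Y) = -169*(18 - 1*15) = -169*(18 - 15) = -169*3 = -507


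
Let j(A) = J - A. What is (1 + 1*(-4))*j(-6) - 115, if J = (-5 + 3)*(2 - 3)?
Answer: -139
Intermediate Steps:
J = 2 (J = -2*(-1) = 2)
j(A) = 2 - A
(1 + 1*(-4))*j(-6) - 115 = (1 + 1*(-4))*(2 - 1*(-6)) - 115 = (1 - 4)*(2 + 6) - 115 = -3*8 - 115 = -24 - 115 = -139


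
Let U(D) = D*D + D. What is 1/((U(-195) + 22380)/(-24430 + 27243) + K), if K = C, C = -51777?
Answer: -2813/145588491 ≈ -1.9322e-5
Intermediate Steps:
K = -51777
U(D) = D + D² (U(D) = D² + D = D + D²)
1/((U(-195) + 22380)/(-24430 + 27243) + K) = 1/((-195*(1 - 195) + 22380)/(-24430 + 27243) - 51777) = 1/((-195*(-194) + 22380)/2813 - 51777) = 1/((37830 + 22380)*(1/2813) - 51777) = 1/(60210*(1/2813) - 51777) = 1/(60210/2813 - 51777) = 1/(-145588491/2813) = -2813/145588491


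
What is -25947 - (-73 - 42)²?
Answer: -39172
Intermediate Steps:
-25947 - (-73 - 42)² = -25947 - 1*(-115)² = -25947 - 1*13225 = -25947 - 13225 = -39172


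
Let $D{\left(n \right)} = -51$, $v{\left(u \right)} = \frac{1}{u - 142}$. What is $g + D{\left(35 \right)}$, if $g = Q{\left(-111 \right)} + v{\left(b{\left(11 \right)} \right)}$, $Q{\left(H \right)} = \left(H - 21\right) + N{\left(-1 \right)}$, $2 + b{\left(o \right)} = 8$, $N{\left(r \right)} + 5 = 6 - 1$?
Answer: $- \frac{24889}{136} \approx -183.01$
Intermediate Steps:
$N{\left(r \right)} = 0$ ($N{\left(r \right)} = -5 + \left(6 - 1\right) = -5 + 5 = 0$)
$b{\left(o \right)} = 6$ ($b{\left(o \right)} = -2 + 8 = 6$)
$Q{\left(H \right)} = -21 + H$ ($Q{\left(H \right)} = \left(H - 21\right) + 0 = \left(-21 + H\right) + 0 = -21 + H$)
$v{\left(u \right)} = \frac{1}{-142 + u}$
$g = - \frac{17953}{136}$ ($g = \left(-21 - 111\right) + \frac{1}{-142 + 6} = -132 + \frac{1}{-136} = -132 - \frac{1}{136} = - \frac{17953}{136} \approx -132.01$)
$g + D{\left(35 \right)} = - \frac{17953}{136} - 51 = - \frac{24889}{136}$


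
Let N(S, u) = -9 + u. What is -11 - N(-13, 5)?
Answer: -7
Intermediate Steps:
-11 - N(-13, 5) = -11 - (-9 + 5) = -11 - 1*(-4) = -11 + 4 = -7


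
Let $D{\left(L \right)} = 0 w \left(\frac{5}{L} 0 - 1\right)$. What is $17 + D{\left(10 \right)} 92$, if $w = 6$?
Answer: $17$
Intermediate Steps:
$D{\left(L \right)} = 0$ ($D{\left(L \right)} = 0 \cdot 6 \left(\frac{5}{L} 0 - 1\right) = 0 \left(0 - 1\right) = 0 \left(-1\right) = 0$)
$17 + D{\left(10 \right)} 92 = 17 + 0 \cdot 92 = 17 + 0 = 17$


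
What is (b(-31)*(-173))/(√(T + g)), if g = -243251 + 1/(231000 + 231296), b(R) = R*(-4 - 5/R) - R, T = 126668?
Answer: 51900*I*√6228959495726458/53895854567 ≈ 76.001*I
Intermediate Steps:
b(R) = -R + R*(-4 - 5/R)
g = -112453964295/462296 (g = -243251 + 1/462296 = -112453964295/462296 ≈ -2.4325e+5)
(b(-31)*(-173))/(√(T + g)) = ((-5 - 5*(-31))*(-173))/(√(126668 - 112453964295/462296)) = ((-5 + 155)*(-173))/(√(-53895854567/462296)) = (150*(-173))/((I*√6228959495726458/231148)) = -(-51900)*I*√6228959495726458/53895854567 = 51900*I*√6228959495726458/53895854567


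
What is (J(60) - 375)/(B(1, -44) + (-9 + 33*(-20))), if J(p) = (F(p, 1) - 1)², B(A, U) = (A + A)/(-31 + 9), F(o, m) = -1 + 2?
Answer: 825/1472 ≈ 0.56046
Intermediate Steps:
F(o, m) = 1
B(A, U) = -A/11 (B(A, U) = (2*A)/(-22) = (2*A)*(-1/22) = -A/11)
J(p) = 0 (J(p) = (1 - 1)² = 0² = 0)
(J(60) - 375)/(B(1, -44) + (-9 + 33*(-20))) = (0 - 375)/(-1/11*1 + (-9 + 33*(-20))) = -375/(-1/11 + (-9 - 660)) = -375/(-1/11 - 669) = -375/(-7360/11) = -375*(-11/7360) = 825/1472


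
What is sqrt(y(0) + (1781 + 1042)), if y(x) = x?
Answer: sqrt(2823) ≈ 53.132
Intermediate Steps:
sqrt(y(0) + (1781 + 1042)) = sqrt(0 + (1781 + 1042)) = sqrt(0 + 2823) = sqrt(2823)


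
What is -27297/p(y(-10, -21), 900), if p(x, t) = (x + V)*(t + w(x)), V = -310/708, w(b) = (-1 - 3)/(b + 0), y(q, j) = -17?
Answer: 82136673/47235796 ≈ 1.7389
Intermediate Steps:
w(b) = -4/b
V = -155/354 (V = -310*1/708 = -155/354 ≈ -0.43785)
p(x, t) = (-155/354 + x)*(t - 4/x) (p(x, t) = (x - 155/354)*(t - 4/x) = (-155/354 + x)*(t - 4/x))
-27297/p(y(-10, -21), 900) = -27297/(-4 - 155/354*900 + (310/177)/(-17) + 900*(-17)) = -27297/(-4 - 23250/59 + (310/177)*(-1/17) - 15300) = -27297/(-4 - 23250/59 - 310/3009 - 15300) = -27297/(-47235796/3009) = -27297*(-3009/47235796) = 82136673/47235796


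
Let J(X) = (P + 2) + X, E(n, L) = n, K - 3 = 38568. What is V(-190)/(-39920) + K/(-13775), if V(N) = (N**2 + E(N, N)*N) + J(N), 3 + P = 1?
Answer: -253169207/54989800 ≈ -4.6039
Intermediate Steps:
K = 38571 (K = 3 + 38568 = 38571)
P = -2 (P = -3 + 1 = -2)
J(X) = X (J(X) = (-2 + 2) + X = 0 + X = X)
V(N) = N + 2*N**2 (V(N) = (N**2 + N*N) + N = (N**2 + N**2) + N = 2*N**2 + N = N + 2*N**2)
V(-190)/(-39920) + K/(-13775) = -190*(1 + 2*(-190))/(-39920) + 38571/(-13775) = -190*(1 - 380)*(-1/39920) + 38571*(-1/13775) = -190*(-379)*(-1/39920) - 38571/13775 = 72010*(-1/39920) - 38571/13775 = -7201/3992 - 38571/13775 = -253169207/54989800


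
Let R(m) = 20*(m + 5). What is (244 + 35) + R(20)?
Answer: 779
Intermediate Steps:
R(m) = 100 + 20*m (R(m) = 20*(5 + m) = 100 + 20*m)
(244 + 35) + R(20) = (244 + 35) + (100 + 20*20) = 279 + (100 + 400) = 279 + 500 = 779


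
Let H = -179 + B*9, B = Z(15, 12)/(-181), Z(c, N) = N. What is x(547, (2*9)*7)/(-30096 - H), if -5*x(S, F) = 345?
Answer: 12489/5414869 ≈ 0.0023064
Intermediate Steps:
x(S, F) = -69 (x(S, F) = -1/5*345 = -69)
B = -12/181 (B = 12/(-181) = 12*(-1/181) = -12/181 ≈ -0.066298)
H = -32507/181 (H = -179 - 12/181*9 = -179 - 108/181 = -32507/181 ≈ -179.60)
x(547, (2*9)*7)/(-30096 - H) = -69/(-30096 - 1*(-32507/181)) = -69/(-30096 + 32507/181) = -69/(-5414869/181) = -69*(-181/5414869) = 12489/5414869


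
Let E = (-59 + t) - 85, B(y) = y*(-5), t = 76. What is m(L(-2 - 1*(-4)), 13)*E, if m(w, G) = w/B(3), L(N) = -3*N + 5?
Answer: -68/15 ≈ -4.5333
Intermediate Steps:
B(y) = -5*y
L(N) = 5 - 3*N
m(w, G) = -w/15 (m(w, G) = w/((-5*3)) = w/(-15) = w*(-1/15) = -w/15)
E = -68 (E = (-59 + 76) - 85 = 17 - 85 = -68)
m(L(-2 - 1*(-4)), 13)*E = -(5 - 3*(-2 - 1*(-4)))/15*(-68) = -(5 - 3*(-2 + 4))/15*(-68) = -(5 - 3*2)/15*(-68) = -(5 - 6)/15*(-68) = -1/15*(-1)*(-68) = (1/15)*(-68) = -68/15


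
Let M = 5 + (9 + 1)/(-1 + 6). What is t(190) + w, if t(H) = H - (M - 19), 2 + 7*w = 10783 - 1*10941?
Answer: 1254/7 ≈ 179.14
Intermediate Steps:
w = -160/7 (w = -2/7 + (10783 - 1*10941)/7 = -2/7 + (10783 - 10941)/7 = -2/7 + (1/7)*(-158) = -2/7 - 158/7 = -160/7 ≈ -22.857)
M = 7 (M = 5 + 10/5 = 5 + 10*(1/5) = 5 + 2 = 7)
t(H) = 12 + H (t(H) = H - (7 - 19) = H - 1*(-12) = H + 12 = 12 + H)
t(190) + w = (12 + 190) - 160/7 = 202 - 160/7 = 1254/7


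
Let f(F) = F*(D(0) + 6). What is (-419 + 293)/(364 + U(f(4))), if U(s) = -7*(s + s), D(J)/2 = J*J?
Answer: -9/2 ≈ -4.5000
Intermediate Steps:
D(J) = 2*J**2 (D(J) = 2*(J*J) = 2*J**2)
f(F) = 6*F (f(F) = F*(2*0**2 + 6) = F*(2*0 + 6) = F*(0 + 6) = F*6 = 6*F)
U(s) = -14*s
(-419 + 293)/(364 + U(f(4))) = (-419 + 293)/(364 - 84*4) = -126/(364 - 14*24) = -126/(364 - 336) = -126/28 = -126*1/28 = -9/2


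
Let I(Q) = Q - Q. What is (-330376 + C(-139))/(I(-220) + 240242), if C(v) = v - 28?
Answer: -330543/240242 ≈ -1.3759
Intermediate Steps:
C(v) = -28 + v
I(Q) = 0
(-330376 + C(-139))/(I(-220) + 240242) = (-330376 + (-28 - 139))/(0 + 240242) = (-330376 - 167)/240242 = -330543*1/240242 = -330543/240242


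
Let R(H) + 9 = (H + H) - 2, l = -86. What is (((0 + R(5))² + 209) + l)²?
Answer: 15376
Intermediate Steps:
R(H) = -11 + 2*H (R(H) = -9 + ((H + H) - 2) = -9 + (2*H - 2) = -9 + (-2 + 2*H) = -11 + 2*H)
(((0 + R(5))² + 209) + l)² = (((0 + (-11 + 2*5))² + 209) - 86)² = (((0 + (-11 + 10))² + 209) - 86)² = (((0 - 1)² + 209) - 86)² = (((-1)² + 209) - 86)² = ((1 + 209) - 86)² = (210 - 86)² = 124² = 15376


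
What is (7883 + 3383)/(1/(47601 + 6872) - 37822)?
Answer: -613692818/2060277805 ≈ -0.29787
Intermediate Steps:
(7883 + 3383)/(1/(47601 + 6872) - 37822) = 11266/(1/54473 - 37822) = 11266/(-2060277805/54473) = 11266*(-54473/2060277805) = -613692818/2060277805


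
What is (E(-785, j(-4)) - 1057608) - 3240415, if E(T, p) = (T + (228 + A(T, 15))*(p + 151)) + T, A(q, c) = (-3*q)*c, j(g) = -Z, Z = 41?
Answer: -388763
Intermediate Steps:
j(g) = -41 (j(g) = -1*41 = -41)
A(q, c) = -3*c*q
E(T, p) = 2*T + (151 + p)*(228 - 45*T) (E(T, p) = (T + (228 - 3*15*T)*(p + 151)) + T = (T + (228 - 45*T)*(151 + p)) + T = (T + (151 + p)*(228 - 45*T)) + T = 2*T + (151 + p)*(228 - 45*T))
(E(-785, j(-4)) - 1057608) - 3240415 = ((34428 - 6793*(-785) + 228*(-41) - 45*(-785)*(-41)) - 1057608) - 3240415 = ((34428 + 5332505 - 9348 - 1448325) - 1057608) - 3240415 = (3909260 - 1057608) - 3240415 = 2851652 - 3240415 = -388763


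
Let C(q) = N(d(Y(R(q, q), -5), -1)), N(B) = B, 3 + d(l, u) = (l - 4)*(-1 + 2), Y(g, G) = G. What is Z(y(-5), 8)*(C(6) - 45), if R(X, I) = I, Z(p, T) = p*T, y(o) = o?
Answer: 2280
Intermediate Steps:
Z(p, T) = T*p
d(l, u) = -7 + l (d(l, u) = -3 + (l - 4)*(-1 + 2) = -3 + (-4 + l)*1 = -3 + (-4 + l) = -7 + l)
C(q) = -12 (C(q) = -7 - 5 = -12)
Z(y(-5), 8)*(C(6) - 45) = (8*(-5))*(-12 - 45) = -40*(-57) = 2280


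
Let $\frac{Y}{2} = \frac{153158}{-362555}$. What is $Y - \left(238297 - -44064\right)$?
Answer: $- \frac{102371698671}{362555} \approx -2.8236 \cdot 10^{5}$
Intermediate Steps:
$Y = - \frac{306316}{362555}$ ($Y = 2 \frac{153158}{-362555} = 2 \cdot 153158 \left(- \frac{1}{362555}\right) = 2 \left(- \frac{153158}{362555}\right) = - \frac{306316}{362555} \approx -0.84488$)
$Y - \left(238297 - -44064\right) = - \frac{306316}{362555} - \left(238297 - -44064\right) = - \frac{306316}{362555} - \left(238297 + 44064\right) = - \frac{306316}{362555} - 282361 = - \frac{102371698671}{362555}$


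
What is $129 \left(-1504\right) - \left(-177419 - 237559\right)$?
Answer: $220962$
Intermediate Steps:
$129 \left(-1504\right) - \left(-177419 - 237559\right) = -194016 - -414978 = -194016 + 414978 = 220962$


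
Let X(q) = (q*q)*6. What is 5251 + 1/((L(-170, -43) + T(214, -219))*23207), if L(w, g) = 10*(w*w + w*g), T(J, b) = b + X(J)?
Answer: 77582994643750/14774898999 ≈ 5251.0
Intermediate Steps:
X(q) = 6*q**2 (X(q) = q**2*6 = 6*q**2)
T(J, b) = b + 6*J**2
L(w, g) = 10*w**2 + 10*g*w (L(w, g) = 10*(w**2 + g*w) = 10*w**2 + 10*g*w)
5251 + 1/((L(-170, -43) + T(214, -219))*23207) = 5251 + 1/(10*(-170)*(-43 - 170) + (-219 + 6*214**2)*23207) = 5251 + (1/23207)/(10*(-170)*(-213) + (-219 + 6*45796)) = 5251 + (1/23207)/(362100 + (-219 + 274776)) = 5251 + (1/23207)/(362100 + 274557) = 5251 + (1/23207)/636657 = 5251 + (1/636657)*(1/23207) = 5251 + 1/14774898999 = 77582994643750/14774898999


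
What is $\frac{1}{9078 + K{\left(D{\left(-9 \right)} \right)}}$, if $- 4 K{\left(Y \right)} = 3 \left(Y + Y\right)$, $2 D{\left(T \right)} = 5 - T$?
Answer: $\frac{2}{18135} \approx 0.00011028$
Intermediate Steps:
$D{\left(T \right)} = \frac{5}{2} - \frac{T}{2}$ ($D{\left(T \right)} = \frac{5 - T}{2} = \frac{5}{2} - \frac{T}{2}$)
$K{\left(Y \right)} = - \frac{3 Y}{2}$ ($K{\left(Y \right)} = - \frac{3 \left(Y + Y\right)}{4} = - \frac{3 \cdot 2 Y}{4} = - \frac{6 Y}{4} = - \frac{3 Y}{2}$)
$\frac{1}{9078 + K{\left(D{\left(-9 \right)} \right)}} = \frac{1}{9078 - \frac{3 \left(\frac{5}{2} - - \frac{9}{2}\right)}{2}} = \frac{1}{9078 - \frac{3 \left(\frac{5}{2} + \frac{9}{2}\right)}{2}} = \frac{1}{9078 - \frac{21}{2}} = \frac{1}{\frac{18135}{2}} = \frac{2}{18135}$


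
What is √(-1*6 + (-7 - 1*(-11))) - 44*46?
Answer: -2024 + I*√2 ≈ -2024.0 + 1.4142*I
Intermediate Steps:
√(-1*6 + (-7 - 1*(-11))) - 44*46 = √(-6 + (-7 + 11)) - 2024 = √(-6 + 4) - 2024 = √(-2) - 2024 = I*√2 - 2024 = -2024 + I*√2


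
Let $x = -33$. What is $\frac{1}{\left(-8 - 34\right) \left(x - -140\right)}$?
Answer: $- \frac{1}{4494} \approx -0.00022252$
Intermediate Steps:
$\frac{1}{\left(-8 - 34\right) \left(x - -140\right)} = \frac{1}{\left(-8 - 34\right) \left(-33 - -140\right)} = \frac{1}{\left(-42\right) \left(-33 + 140\right)} = \frac{1}{\left(-42\right) 107} = \frac{1}{-4494} = - \frac{1}{4494}$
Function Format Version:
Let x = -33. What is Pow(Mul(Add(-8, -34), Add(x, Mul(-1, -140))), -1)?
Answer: Rational(-1, 4494) ≈ -0.00022252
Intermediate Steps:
Pow(Mul(Add(-8, -34), Add(x, Mul(-1, -140))), -1) = Pow(Mul(Add(-8, -34), Add(-33, Mul(-1, -140))), -1) = Pow(Mul(-42, Add(-33, 140)), -1) = Pow(Mul(-42, 107), -1) = Pow(-4494, -1) = Rational(-1, 4494)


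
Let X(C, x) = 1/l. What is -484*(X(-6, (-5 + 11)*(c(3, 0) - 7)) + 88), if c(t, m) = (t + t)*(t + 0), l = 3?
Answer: -128260/3 ≈ -42753.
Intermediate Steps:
c(t, m) = 2*t² (c(t, m) = (2*t)*t = 2*t²)
X(C, x) = ⅓ (X(C, x) = 1/3 = ⅓)
-484*(X(-6, (-5 + 11)*(c(3, 0) - 7)) + 88) = -484*(⅓ + 88) = -484*265/3 = -128260/3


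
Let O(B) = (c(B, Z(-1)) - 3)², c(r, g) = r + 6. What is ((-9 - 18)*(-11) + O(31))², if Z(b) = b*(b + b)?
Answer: 2111209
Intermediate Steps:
Z(b) = 2*b² (Z(b) = b*(2*b) = 2*b²)
c(r, g) = 6 + r
O(B) = (3 + B)² (O(B) = ((6 + B) - 3)² = (3 + B)²)
((-9 - 18)*(-11) + O(31))² = ((-9 - 18)*(-11) + (3 + 31)²)² = (-27*(-11) + 34²)² = (297 + 1156)² = 1453² = 2111209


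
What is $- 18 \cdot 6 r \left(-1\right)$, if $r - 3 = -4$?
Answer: $-108$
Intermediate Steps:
$r = -1$ ($r = 3 - 4 = -1$)
$- 18 \cdot 6 r \left(-1\right) = - 18 \cdot 6 \left(-1\right) \left(-1\right) = \left(-18\right) \left(-6\right) \left(-1\right) = 108 \left(-1\right) = -108$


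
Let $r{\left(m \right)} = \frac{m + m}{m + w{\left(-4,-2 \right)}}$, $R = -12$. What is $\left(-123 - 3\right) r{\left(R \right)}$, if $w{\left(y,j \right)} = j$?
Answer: $-216$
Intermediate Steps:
$r{\left(m \right)} = \frac{2 m}{-2 + m}$ ($r{\left(m \right)} = \frac{m + m}{m - 2} = \frac{2 m}{-2 + m}$)
$\left(-123 - 3\right) r{\left(R \right)} = \left(-123 - 3\right) 2 \left(-12\right) \frac{1}{-2 - 12} = - 126 \cdot 2 \left(-12\right) \frac{1}{-14} = - 126 \cdot 2 \left(-12\right) \left(- \frac{1}{14}\right) = \left(-126\right) \frac{12}{7} = -216$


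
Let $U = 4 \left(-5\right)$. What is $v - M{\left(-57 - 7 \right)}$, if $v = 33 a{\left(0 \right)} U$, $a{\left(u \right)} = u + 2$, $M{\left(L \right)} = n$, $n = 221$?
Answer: $-1541$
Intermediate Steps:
$M{\left(L \right)} = 221$
$a{\left(u \right)} = 2 + u$
$U = -20$
$v = -1320$ ($v = 33 \left(2 + 0\right) \left(-20\right) = 33 \cdot 2 \left(-20\right) = 66 \left(-20\right) = -1320$)
$v - M{\left(-57 - 7 \right)} = -1320 - 221 = -1541$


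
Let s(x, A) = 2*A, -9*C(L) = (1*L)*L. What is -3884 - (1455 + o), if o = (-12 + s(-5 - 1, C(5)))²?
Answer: -457423/81 ≈ -5647.2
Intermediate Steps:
C(L) = -L²/9 (C(L) = -1*L*L/9 = -L*L/9 = -L²/9)
o = 24964/81 (o = (-12 + 2*(-⅑*5²))² = (-12 + 2*(-⅑*25))² = (-12 + 2*(-25/9))² = (-12 - 50/9)² = (-158/9)² = 24964/81 ≈ 308.20)
-3884 - (1455 + o) = -3884 - (1455 + 24964/81) = -3884 - 1*142819/81 = -3884 - 142819/81 = -457423/81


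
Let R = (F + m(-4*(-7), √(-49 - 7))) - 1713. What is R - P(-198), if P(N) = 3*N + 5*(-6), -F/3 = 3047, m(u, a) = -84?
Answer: -10314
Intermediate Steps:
F = -9141 (F = -3*3047 = -9141)
R = -10938 (R = (-9141 - 84) - 1713 = -9225 - 1713 = -10938)
P(N) = -30 + 3*N (P(N) = 3*N - 30 = -30 + 3*N)
R - P(-198) = -10938 - (-30 + 3*(-198)) = -10938 - (-30 - 594) = -10938 - 1*(-624) = -10938 + 624 = -10314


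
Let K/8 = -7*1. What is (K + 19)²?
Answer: 1369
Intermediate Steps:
K = -56 (K = 8*(-7*1) = 8*(-7) = -56)
(K + 19)² = (-56 + 19)² = (-37)² = 1369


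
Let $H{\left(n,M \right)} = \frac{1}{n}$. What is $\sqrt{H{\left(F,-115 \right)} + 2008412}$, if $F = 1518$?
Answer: $\frac{\sqrt{4628031975006}}{1518} \approx 1417.2$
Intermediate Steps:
$\sqrt{H{\left(F,-115 \right)} + 2008412} = \sqrt{\frac{1}{1518} + 2008412} = \sqrt{\frac{3048769417}{1518}} = \frac{\sqrt{4628031975006}}{1518}$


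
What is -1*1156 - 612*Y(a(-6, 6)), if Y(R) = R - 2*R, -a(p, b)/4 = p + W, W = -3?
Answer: 20876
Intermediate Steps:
a(p, b) = 12 - 4*p (a(p, b) = -4*(p - 3) = -4*(-3 + p) = 12 - 4*p)
Y(R) = -R
-1*1156 - 612*Y(a(-6, 6)) = -1*1156 - (-612)*(12 - 4*(-6)) = -1156 - (-612)*(12 + 24) = -1156 - (-612)*36 = -1156 - 612*(-36) = -1156 + 22032 = 20876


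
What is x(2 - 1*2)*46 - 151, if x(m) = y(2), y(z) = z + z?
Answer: 33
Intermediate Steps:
y(z) = 2*z
x(m) = 4 (x(m) = 2*2 = 4)
x(2 - 1*2)*46 - 151 = 4*46 - 151 = 184 - 151 = 33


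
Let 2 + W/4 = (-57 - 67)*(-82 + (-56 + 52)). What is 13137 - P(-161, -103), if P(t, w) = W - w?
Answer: -29614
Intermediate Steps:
W = 42648 (W = -8 + 4*((-57 - 67)*(-82 + (-56 + 52))) = -8 + 4*(-124*(-82 - 4)) = -8 + 4*(-124*(-86)) = -8 + 4*10664 = -8 + 42656 = 42648)
P(t, w) = 42648 - w
13137 - P(-161, -103) = 13137 - (42648 - 1*(-103)) = 13137 - (42648 + 103) = 13137 - 1*42751 = 13137 - 42751 = -29614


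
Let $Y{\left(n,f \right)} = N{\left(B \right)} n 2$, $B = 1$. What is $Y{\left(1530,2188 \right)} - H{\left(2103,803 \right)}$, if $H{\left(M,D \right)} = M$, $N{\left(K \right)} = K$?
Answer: $957$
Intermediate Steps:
$Y{\left(n,f \right)} = 2 n$ ($Y{\left(n,f \right)} = 1 n 2 = n 2 = 2 n$)
$Y{\left(1530,2188 \right)} - H{\left(2103,803 \right)} = 2 \cdot 1530 - 2103 = 3060 - 2103 = 957$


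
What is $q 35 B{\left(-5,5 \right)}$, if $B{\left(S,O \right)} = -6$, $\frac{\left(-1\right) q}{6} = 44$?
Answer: $55440$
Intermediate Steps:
$q = -264$ ($q = \left(-6\right) 44 = -264$)
$q 35 B{\left(-5,5 \right)} = \left(-264\right) 35 \left(-6\right) = \left(-9240\right) \left(-6\right) = 55440$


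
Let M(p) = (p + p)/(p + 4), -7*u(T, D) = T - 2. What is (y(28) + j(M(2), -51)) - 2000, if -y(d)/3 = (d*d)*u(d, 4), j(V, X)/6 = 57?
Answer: 7078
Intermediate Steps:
u(T, D) = 2/7 - T/7 (u(T, D) = -(T - 2)/7 = -(-2 + T)/7 = 2/7 - T/7)
M(p) = 2*p/(4 + p) (M(p) = (2*p)/(4 + p) = 2*p/(4 + p))
j(V, X) = 342 (j(V, X) = 6*57 = 342)
y(d) = -3*d²*(2/7 - d/7) (y(d) = -3*d*d*(2/7 - d/7) = -3*d²*(2/7 - d/7))
(y(28) + j(M(2), -51)) - 2000 = ((3/7)*28²*(-2 + 28) + 342) - 2000 = ((3/7)*784*26 + 342) - 2000 = (8736 + 342) - 2000 = 9078 - 2000 = 7078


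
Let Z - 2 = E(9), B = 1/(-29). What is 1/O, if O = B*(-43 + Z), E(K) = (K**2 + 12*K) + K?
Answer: -29/157 ≈ -0.18471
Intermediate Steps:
E(K) = K**2 + 13*K
B = -1/29 ≈ -0.034483
Z = 200 (Z = 2 + 9*(13 + 9) = 2 + 9*22 = 2 + 198 = 200)
O = -157/29 (O = -(-43 + 200)/29 = -1/29*157 = -157/29 ≈ -5.4138)
1/O = 1/(-157/29) = -29/157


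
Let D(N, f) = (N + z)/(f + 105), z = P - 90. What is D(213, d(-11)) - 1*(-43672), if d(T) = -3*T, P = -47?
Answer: 3013406/69 ≈ 43673.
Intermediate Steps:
z = -137 (z = -47 - 90 = -137)
D(N, f) = (-137 + N)/(105 + f) (D(N, f) = (N - 137)/(f + 105) = (-137 + N)/(105 + f))
D(213, d(-11)) - 1*(-43672) = (-137 + 213)/(105 - 3*(-11)) - 1*(-43672) = 76/(105 + 33) + 43672 = 76/138 + 43672 = (1/138)*76 + 43672 = 38/69 + 43672 = 3013406/69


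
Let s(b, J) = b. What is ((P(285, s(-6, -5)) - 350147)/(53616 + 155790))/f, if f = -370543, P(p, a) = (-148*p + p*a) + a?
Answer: 23179/4564348674 ≈ 5.0783e-6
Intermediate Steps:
P(p, a) = a - 148*p + a*p (P(p, a) = (-148*p + a*p) + a = a - 148*p + a*p)
((P(285, s(-6, -5)) - 350147)/(53616 + 155790))/f = (((-6 - 148*285 - 6*285) - 350147)/(53616 + 155790))/(-370543) = (((-6 - 42180 - 1710) - 350147)/209406)*(-1/370543) = ((-43896 - 350147)*(1/209406))*(-1/370543) = -394043*1/209406*(-1/370543) = -23179/12318*(-1/370543) = 23179/4564348674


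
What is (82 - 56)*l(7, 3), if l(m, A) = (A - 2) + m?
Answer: 208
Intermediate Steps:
l(m, A) = -2 + A + m (l(m, A) = (-2 + A) + m = -2 + A + m)
(82 - 56)*l(7, 3) = (82 - 56)*(-2 + 3 + 7) = 26*8 = 208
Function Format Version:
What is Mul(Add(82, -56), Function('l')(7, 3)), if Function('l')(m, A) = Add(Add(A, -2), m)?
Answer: 208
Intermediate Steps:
Function('l')(m, A) = Add(-2, A, m) (Function('l')(m, A) = Add(Add(-2, A), m) = Add(-2, A, m))
Mul(Add(82, -56), Function('l')(7, 3)) = Mul(Add(82, -56), Add(-2, 3, 7)) = Mul(26, 8) = 208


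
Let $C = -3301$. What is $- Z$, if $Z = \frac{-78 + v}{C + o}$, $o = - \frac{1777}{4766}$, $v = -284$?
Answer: $- \frac{1725292}{15734343} \approx -0.10965$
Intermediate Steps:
$o = - \frac{1777}{4766}$ ($o = \left(-1777\right) \frac{1}{4766} = - \frac{1777}{4766} \approx -0.37285$)
$Z = \frac{1725292}{15734343}$ ($Z = \frac{-78 - 284}{-3301 - \frac{1777}{4766}} = - \frac{362}{- \frac{15734343}{4766}} = \left(-362\right) \left(- \frac{4766}{15734343}\right) = \frac{1725292}{15734343} \approx 0.10965$)
$- Z = \left(-1\right) \frac{1725292}{15734343} = - \frac{1725292}{15734343}$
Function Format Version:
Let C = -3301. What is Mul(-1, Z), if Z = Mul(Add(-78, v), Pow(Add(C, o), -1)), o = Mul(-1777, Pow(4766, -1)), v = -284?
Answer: Rational(-1725292, 15734343) ≈ -0.10965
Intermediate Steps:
o = Rational(-1777, 4766) (o = Mul(-1777, Rational(1, 4766)) = Rational(-1777, 4766) ≈ -0.37285)
Z = Rational(1725292, 15734343) (Z = Mul(Add(-78, -284), Pow(Add(-3301, Rational(-1777, 4766)), -1)) = Mul(-362, Pow(Rational(-15734343, 4766), -1)) = Mul(-362, Rational(-4766, 15734343)) = Rational(1725292, 15734343) ≈ 0.10965)
Mul(-1, Z) = Mul(-1, Rational(1725292, 15734343)) = Rational(-1725292, 15734343)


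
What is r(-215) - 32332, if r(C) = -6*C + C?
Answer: -31257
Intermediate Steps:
r(C) = -5*C
r(-215) - 32332 = -5*(-215) - 32332 = 1075 - 32332 = -31257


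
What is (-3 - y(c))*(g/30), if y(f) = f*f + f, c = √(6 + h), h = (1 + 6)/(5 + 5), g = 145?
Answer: -2813/60 - 29*√670/60 ≈ -59.394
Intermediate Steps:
h = 7/10 ≈ 0.70000
c = √670/10 (c = √(6 + 7/10) = √(67/10) = √670/10 ≈ 2.5884)
y(f) = f + f² (y(f) = f² + f = f + f²)
(-3 - y(c))*(g/30) = (-3 - √670/10*(1 + √670/10))*(145/30) = (-3 - √670*(1 + √670/10)/10)*(145*(1/30)) = (-3 - √670*(1 + √670/10)/10)*(29/6) = -29/2 - 29*√670*(1 + √670/10)/60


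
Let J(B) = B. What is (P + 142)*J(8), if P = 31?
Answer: 1384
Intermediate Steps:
(P + 142)*J(8) = (31 + 142)*8 = 173*8 = 1384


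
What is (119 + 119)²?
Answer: 56644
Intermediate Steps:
(119 + 119)² = 238² = 56644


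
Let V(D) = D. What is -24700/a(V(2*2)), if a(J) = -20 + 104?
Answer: -6175/21 ≈ -294.05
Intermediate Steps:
a(J) = 84
-24700/a(V(2*2)) = -24700/84 = -24700*1/84 = -6175/21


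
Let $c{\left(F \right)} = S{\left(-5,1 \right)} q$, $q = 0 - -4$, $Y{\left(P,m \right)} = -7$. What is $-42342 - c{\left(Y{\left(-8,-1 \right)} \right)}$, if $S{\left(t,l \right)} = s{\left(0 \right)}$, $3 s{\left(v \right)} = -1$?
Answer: $- \frac{127022}{3} \approx -42341.0$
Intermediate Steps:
$s{\left(v \right)} = - \frac{1}{3}$ ($s{\left(v \right)} = \frac{1}{3} \left(-1\right) = - \frac{1}{3}$)
$q = 4$ ($q = 0 + 4 = 4$)
$S{\left(t,l \right)} = - \frac{1}{3}$
$c{\left(F \right)} = - \frac{4}{3}$ ($c{\left(F \right)} = \left(- \frac{1}{3}\right) 4 = - \frac{4}{3}$)
$-42342 - c{\left(Y{\left(-8,-1 \right)} \right)} = -42342 - - \frac{4}{3} = -42342 + \frac{4}{3} = - \frac{127022}{3}$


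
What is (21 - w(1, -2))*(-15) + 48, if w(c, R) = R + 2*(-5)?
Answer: -447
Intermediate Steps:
w(c, R) = -10 + R (w(c, R) = R - 10 = -10 + R)
(21 - w(1, -2))*(-15) + 48 = (21 - (-10 - 2))*(-15) + 48 = (21 - 1*(-12))*(-15) + 48 = (21 + 12)*(-15) + 48 = 33*(-15) + 48 = -495 + 48 = -447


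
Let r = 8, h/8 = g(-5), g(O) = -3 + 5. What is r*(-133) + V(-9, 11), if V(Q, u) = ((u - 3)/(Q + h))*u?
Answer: -7360/7 ≈ -1051.4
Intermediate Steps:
g(O) = 2
h = 16 (h = 8*2 = 16)
V(Q, u) = u*(-3 + u)/(16 + Q) (V(Q, u) = ((u - 3)/(Q + 16))*u = ((-3 + u)/(16 + Q))*u = u*(-3 + u)/(16 + Q))
r*(-133) + V(-9, 11) = 8*(-133) + 11*(-3 + 11)/(16 - 9) = -1064 + 11*8/7 = -1064 + 11*(⅐)*8 = -1064 + 88/7 = -7360/7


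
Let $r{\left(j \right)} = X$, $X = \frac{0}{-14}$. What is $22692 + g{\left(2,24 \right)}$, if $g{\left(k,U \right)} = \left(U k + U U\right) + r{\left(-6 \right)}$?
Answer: $23316$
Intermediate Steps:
$X = 0$ ($X = 0 \left(- \frac{1}{14}\right) = 0$)
$r{\left(j \right)} = 0$
$g{\left(k,U \right)} = U^{2} + U k$ ($g{\left(k,U \right)} = \left(U k + U U\right) + 0 = \left(U k + U^{2}\right) + 0 = \left(U^{2} + U k\right) + 0 = U^{2} + U k$)
$22692 + g{\left(2,24 \right)} = 22692 + 24 \left(24 + 2\right) = 22692 + 24 \cdot 26 = 22692 + 624 = 23316$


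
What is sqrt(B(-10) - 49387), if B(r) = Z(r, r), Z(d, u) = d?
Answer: I*sqrt(49397) ≈ 222.25*I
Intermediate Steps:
B(r) = r
sqrt(B(-10) - 49387) = sqrt(-10 - 49387) = sqrt(-49397) = I*sqrt(49397)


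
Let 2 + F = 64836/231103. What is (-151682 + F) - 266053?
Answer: -96540209075/231103 ≈ -4.1774e+5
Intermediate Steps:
F = -397370/231103 (F = -2 + 64836/231103 = -397370/231103 ≈ -1.7194)
(-151682 + F) - 266053 = (-151682 - 397370/231103) - 266053 = -35054562616/231103 - 266053 = -96540209075/231103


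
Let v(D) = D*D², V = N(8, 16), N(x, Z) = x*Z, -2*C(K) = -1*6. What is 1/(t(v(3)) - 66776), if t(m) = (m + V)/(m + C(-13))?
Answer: -6/400625 ≈ -1.4977e-5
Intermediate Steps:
C(K) = 3 (C(K) = -(-1)*6/2 = -½*(-6) = 3)
N(x, Z) = Z*x
V = 128 (V = 16*8 = 128)
v(D) = D³
t(m) = (128 + m)/(3 + m) (t(m) = (m + 128)/(m + 3) = (128 + m)/(3 + m))
1/(t(v(3)) - 66776) = 1/((128 + 3³)/(3 + 3³) - 66776) = 1/((128 + 27)/(3 + 27) - 66776) = 1/(155/30 - 66776) = 1/((1/30)*155 - 66776) = 1/(31/6 - 66776) = 1/(-400625/6) = -6/400625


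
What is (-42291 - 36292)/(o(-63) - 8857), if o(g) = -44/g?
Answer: 4950729/557947 ≈ 8.8731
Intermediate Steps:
(-42291 - 36292)/(o(-63) - 8857) = (-42291 - 36292)/(-44/(-63) - 8857) = -78583/(-44*(-1/63) - 8857) = -78583/(44/63 - 8857) = -78583/(-557947/63) = -78583*(-63/557947) = 4950729/557947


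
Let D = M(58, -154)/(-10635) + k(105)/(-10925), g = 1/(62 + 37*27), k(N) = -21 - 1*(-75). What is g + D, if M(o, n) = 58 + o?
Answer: -367547923/24654960975 ≈ -0.014908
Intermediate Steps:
k(N) = 54 (k(N) = -21 + 75 = 54)
g = 1/1061 (g = 1/(62 + 999) = 1/1061 ≈ 0.00094251)
D = -368318/23237475 (D = (58 + 58)/(-10635) + 54/(-10925) = 116*(-1/10635) + 54*(-1/10925) = -116/10635 - 54/10925 = -368318/23237475 ≈ -0.015850)
g + D = 1/1061 - 368318/23237475 = -367547923/24654960975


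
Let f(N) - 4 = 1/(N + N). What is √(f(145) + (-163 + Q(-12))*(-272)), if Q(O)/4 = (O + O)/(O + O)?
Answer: √3637493490/290 ≈ 207.97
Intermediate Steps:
Q(O) = 4 (Q(O) = 4*((O + O)/(O + O)) = 4*((2*O)/((2*O))) = 4*((2*O)*(1/(2*O))) = 4*1 = 4)
f(N) = 4 + 1/(2*N) (f(N) = 4 + 1/(N + N) = 4 + 1/(2*N))
√(f(145) + (-163 + Q(-12))*(-272)) = √((4 + (½)/145) + (-163 + 4)*(-272)) = √((4 + (½)*(1/145)) - 159*(-272)) = √((4 + 1/290) + 43248) = √(1161/290 + 43248) = √(12543081/290) = √3637493490/290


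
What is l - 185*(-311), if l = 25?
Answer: 57560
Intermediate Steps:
l - 185*(-311) = 25 - 185*(-311) = 25 + 57535 = 57560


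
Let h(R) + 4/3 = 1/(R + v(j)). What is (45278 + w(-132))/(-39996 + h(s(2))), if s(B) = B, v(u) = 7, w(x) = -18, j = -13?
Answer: -81468/71995 ≈ -1.1316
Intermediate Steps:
h(R) = -4/3 + 1/(7 + R) (h(R) = -4/3 + 1/(R + 7) = -4/3 + 1/(7 + R))
(45278 + w(-132))/(-39996 + h(s(2))) = (45278 - 18)/(-39996 + (-25 - 4*2)/(3*(7 + 2))) = 45260/(-39996 + (⅓)*(-25 - 8)/9) = 45260/(-39996 + (⅓)*(⅑)*(-33)) = 45260/(-39996 - 11/9) = 45260/(-359975/9) = 45260*(-9/359975) = -81468/71995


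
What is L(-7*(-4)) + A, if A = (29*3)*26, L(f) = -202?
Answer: 2060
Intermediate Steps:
A = 2262 (A = 87*26 = 2262)
L(-7*(-4)) + A = -202 + 2262 = 2060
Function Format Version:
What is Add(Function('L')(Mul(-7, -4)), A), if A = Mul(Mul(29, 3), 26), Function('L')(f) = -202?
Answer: 2060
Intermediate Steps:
A = 2262 (A = Mul(87, 26) = 2262)
Add(Function('L')(Mul(-7, -4)), A) = Add(-202, 2262) = 2060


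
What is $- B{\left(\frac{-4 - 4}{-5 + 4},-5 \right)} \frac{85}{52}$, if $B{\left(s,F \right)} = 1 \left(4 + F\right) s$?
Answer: $\frac{170}{13} \approx 13.077$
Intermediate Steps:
$B{\left(s,F \right)} = s \left(4 + F\right)$ ($B{\left(s,F \right)} = \left(4 + F\right) s = s \left(4 + F\right)$)
$- B{\left(\frac{-4 - 4}{-5 + 4},-5 \right)} \frac{85}{52} = - \frac{-4 - 4}{-5 + 4} \left(4 - 5\right) \frac{85}{52} = - - \frac{8}{-1} \left(-1\right) 85 \cdot \frac{1}{52} = - \left(-8\right) \left(-1\right) \left(-1\right) \frac{85}{52} = - 8 \left(-1\right) \frac{85}{52} = \left(-1\right) \left(-8\right) \frac{85}{52} = 8 \cdot \frac{85}{52} = \frac{170}{13}$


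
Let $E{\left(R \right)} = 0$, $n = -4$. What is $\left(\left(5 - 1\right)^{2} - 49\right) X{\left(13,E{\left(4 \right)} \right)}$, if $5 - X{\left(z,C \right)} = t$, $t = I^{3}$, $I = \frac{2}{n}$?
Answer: $- \frac{1353}{8} \approx -169.13$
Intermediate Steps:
$I = - \frac{1}{2}$ ($I = \frac{2}{-4} = 2 \left(- \frac{1}{4}\right) = - \frac{1}{2} \approx -0.5$)
$t = - \frac{1}{8}$ ($t = \left(- \frac{1}{2}\right)^{3} = - \frac{1}{8} \approx -0.125$)
$X{\left(z,C \right)} = \frac{41}{8}$ ($X{\left(z,C \right)} = 5 - - \frac{1}{8} = 5 + \frac{1}{8} = \frac{41}{8}$)
$\left(\left(5 - 1\right)^{2} - 49\right) X{\left(13,E{\left(4 \right)} \right)} = \left(\left(5 - 1\right)^{2} - 49\right) \frac{41}{8} = \left(4^{2} - 49\right) \frac{41}{8} = \left(16 - 49\right) \frac{41}{8} = \left(-33\right) \frac{41}{8} = - \frac{1353}{8}$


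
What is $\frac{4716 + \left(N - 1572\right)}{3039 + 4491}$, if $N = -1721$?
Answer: $\frac{1423}{7530} \approx 0.18898$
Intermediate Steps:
$\frac{4716 + \left(N - 1572\right)}{3039 + 4491} = \frac{4716 - 3293}{3039 + 4491} = \frac{4716 - 3293}{7530} = 1423 \cdot \frac{1}{7530} = \frac{1423}{7530}$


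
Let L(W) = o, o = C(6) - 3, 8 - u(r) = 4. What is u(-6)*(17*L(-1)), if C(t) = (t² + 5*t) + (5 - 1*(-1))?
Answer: 4692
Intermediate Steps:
u(r) = 4 (u(r) = 8 - 1*4 = 8 - 4 = 4)
C(t) = 6 + t² + 5*t (C(t) = (t² + 5*t) + (5 + 1) = (t² + 5*t) + 6 = 6 + t² + 5*t)
o = 69 (o = (6 + 6² + 5*6) - 3 = (6 + 36 + 30) - 3 = 72 - 3 = 69)
L(W) = 69
u(-6)*(17*L(-1)) = 4*(17*69) = 4*1173 = 4692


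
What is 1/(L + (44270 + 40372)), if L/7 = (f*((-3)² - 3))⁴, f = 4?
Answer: 1/2407074 ≈ 4.1544e-7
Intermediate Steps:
L = 2322432 (L = 7*(4*((-3)² - 3))⁴ = 7*(4*(9 - 3))⁴ = 7*(4*6)⁴ = 7*24⁴ = 7*331776 = 2322432)
1/(L + (44270 + 40372)) = 1/(2322432 + (44270 + 40372)) = 1/(2322432 + 84642) = 1/2407074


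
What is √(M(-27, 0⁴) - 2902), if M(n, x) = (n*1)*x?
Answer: I*√2902 ≈ 53.87*I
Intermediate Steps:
M(n, x) = n*x
√(M(-27, 0⁴) - 2902) = √(-27*0⁴ - 2902) = √(-27*0 - 2902) = √(0 - 2902) = √(-2902) = I*√2902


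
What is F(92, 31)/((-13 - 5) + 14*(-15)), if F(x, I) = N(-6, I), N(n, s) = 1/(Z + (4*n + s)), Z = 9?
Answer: -1/3648 ≈ -0.00027412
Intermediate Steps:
N(n, s) = 1/(9 + s + 4*n) (N(n, s) = 1/(9 + (4*n + s)) = 1/(9 + (s + 4*n)) = 1/(9 + s + 4*n))
F(x, I) = 1/(-15 + I) (F(x, I) = 1/(9 + I + 4*(-6)) = 1/(9 + I - 24) = 1/(-15 + I))
F(92, 31)/((-13 - 5) + 14*(-15)) = 1/((-15 + 31)*((-13 - 5) + 14*(-15))) = 1/(16*(-18 - 210)) = (1/16)/(-228) = (1/16)*(-1/228) = -1/3648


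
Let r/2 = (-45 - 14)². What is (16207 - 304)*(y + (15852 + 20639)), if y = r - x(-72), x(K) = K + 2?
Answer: 692146269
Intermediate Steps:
x(K) = 2 + K
r = 6962 (r = 2*(-45 - 14)² = 2*(-59)² = 2*3481 = 6962)
y = 7032 (y = 6962 - (2 - 72) = 6962 - 1*(-70) = 6962 + 70 = 7032)
(16207 - 304)*(y + (15852 + 20639)) = (16207 - 304)*(7032 + (15852 + 20639)) = 15903*(7032 + 36491) = 15903*43523 = 692146269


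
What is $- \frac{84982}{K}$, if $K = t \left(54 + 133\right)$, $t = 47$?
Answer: $- \frac{84982}{8789} \approx -9.6691$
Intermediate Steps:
$K = 8789$ ($K = 47 \left(54 + 133\right) = 47 \cdot 187 = 8789$)
$- \frac{84982}{K} = - \frac{84982}{8789}$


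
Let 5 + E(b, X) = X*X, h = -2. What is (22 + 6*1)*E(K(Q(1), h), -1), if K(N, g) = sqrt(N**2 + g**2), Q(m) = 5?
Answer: -112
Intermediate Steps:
E(b, X) = -5 + X**2 (E(b, X) = -5 + X*X = -5 + X**2)
(22 + 6*1)*E(K(Q(1), h), -1) = (22 + 6*1)*(-5 + (-1)**2) = (22 + 6)*(-5 + 1) = 28*(-4) = -112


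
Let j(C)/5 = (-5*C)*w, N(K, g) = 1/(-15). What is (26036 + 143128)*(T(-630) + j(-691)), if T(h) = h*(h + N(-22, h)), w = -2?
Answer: 61303680288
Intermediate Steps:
N(K, g) = -1/15
T(h) = h*(-1/15 + h) (T(h) = h*(h - 1/15) = h*(-1/15 + h))
j(C) = 50*C (j(C) = 5*(-5*C*(-2)) = 5*(10*C) = 50*C)
(26036 + 143128)*(T(-630) + j(-691)) = (26036 + 143128)*(-630*(-1/15 - 630) + 50*(-691)) = 169164*(-630*(-9451/15) - 34550) = 169164*(396942 - 34550) = 169164*362392 = 61303680288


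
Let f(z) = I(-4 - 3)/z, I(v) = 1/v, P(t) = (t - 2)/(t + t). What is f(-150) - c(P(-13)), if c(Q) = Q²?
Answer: -117787/354900 ≈ -0.33189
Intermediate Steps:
P(t) = (-2 + t)/(2*t) (P(t) = (-2 + t)/((2*t)) = (-2 + t)*(1/(2*t)) = (-2 + t)/(2*t))
f(z) = -1/(7*z) (f(z) = 1/((-4 - 3)*z) = 1/((-7)*z) = -1/(7*z))
f(-150) - c(P(-13)) = -⅐/(-150) - ((½)*(-2 - 13)/(-13))² = -⅐*(-1/150) - ((½)*(-1/13)*(-15))² = 1/1050 - (15/26)² = 1/1050 - 1*225/676 = 1/1050 - 225/676 = -117787/354900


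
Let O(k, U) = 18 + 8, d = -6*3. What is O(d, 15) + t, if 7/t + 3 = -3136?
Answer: 81607/3139 ≈ 25.998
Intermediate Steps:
t = -7/3139 (t = 7/(-3 - 3136) = 7/(-3139) = 7*(-1/3139) = -7/3139 ≈ -0.0022300)
d = -18
O(k, U) = 26
O(d, 15) + t = 26 - 7/3139 = 81607/3139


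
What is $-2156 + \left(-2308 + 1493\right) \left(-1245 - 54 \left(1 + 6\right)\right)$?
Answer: $1320589$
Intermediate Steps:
$-2156 + \left(-2308 + 1493\right) \left(-1245 - 54 \left(1 + 6\right)\right) = -2156 - 815 \left(-1245 - 378\right) = -2156 - -1322745 = -2156 + 1322745 = 1320589$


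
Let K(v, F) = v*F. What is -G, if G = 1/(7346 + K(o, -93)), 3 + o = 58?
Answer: -1/2231 ≈ -0.00044823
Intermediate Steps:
o = 55 (o = -3 + 58 = 55)
K(v, F) = F*v
G = 1/2231 (G = 1/(7346 - 93*55) = 1/(7346 - 5115) = 1/2231 ≈ 0.00044823)
-G = -1*1/2231 = -1/2231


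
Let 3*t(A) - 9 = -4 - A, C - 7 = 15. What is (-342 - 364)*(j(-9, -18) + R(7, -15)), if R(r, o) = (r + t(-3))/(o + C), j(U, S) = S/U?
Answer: -50126/21 ≈ -2387.0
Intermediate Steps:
C = 22 (C = 7 + 15 = 22)
t(A) = 5/3 - A/3 (t(A) = 3 + (-4 - A)/3 = 3 + (-4/3 - A/3) = 5/3 - A/3)
R(r, o) = (8/3 + r)/(22 + o) (R(r, o) = (r + (5/3 - ⅓*(-3)))/(o + 22) = (r + (5/3 + 1))/(22 + o) = (r + 8/3)/(22 + o) = (8/3 + r)/(22 + o))
(-342 - 364)*(j(-9, -18) + R(7, -15)) = (-342 - 364)*(-18/(-9) + (8/3 + 7)/(22 - 15)) = -706*(-18*(-⅑) + (29/3)/7) = -706*(2 + (⅐)*(29/3)) = -706*(2 + 29/21) = -706*71/21 = -50126/21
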